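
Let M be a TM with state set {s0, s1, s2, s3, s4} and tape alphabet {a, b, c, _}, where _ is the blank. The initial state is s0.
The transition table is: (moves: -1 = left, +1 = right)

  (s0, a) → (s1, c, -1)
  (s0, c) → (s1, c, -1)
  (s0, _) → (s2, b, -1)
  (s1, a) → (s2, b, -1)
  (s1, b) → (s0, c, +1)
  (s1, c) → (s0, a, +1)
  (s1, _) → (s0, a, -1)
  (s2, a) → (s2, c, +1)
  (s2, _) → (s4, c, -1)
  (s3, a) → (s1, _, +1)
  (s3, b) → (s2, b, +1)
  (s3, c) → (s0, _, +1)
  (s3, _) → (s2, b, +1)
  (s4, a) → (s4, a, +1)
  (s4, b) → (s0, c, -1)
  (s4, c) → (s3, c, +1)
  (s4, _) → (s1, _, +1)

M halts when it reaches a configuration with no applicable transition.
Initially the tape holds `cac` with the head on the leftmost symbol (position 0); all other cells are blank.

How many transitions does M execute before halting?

state=s0 head=0 tape=____[c]ac   (s0,c)→(s1,c,-1)
state=s1 head=-1 tape=___[_]cac   (s1,_)→(s0,a,-1)
state=s0 head=-2 tape=__[_]acac   (s0,_)→(s2,b,-1)
state=s2 head=-3 tape=_[_]bacac   (s2,_)→(s4,c,-1)
state=s4 head=-4 tape=[_]cbacac   (s4,_)→(s1,_,+1)
state=s1 head=-3 tape=_[c]bacac   (s1,c)→(s0,a,+1)
state=s0 head=-2 tape=_a[b]acac
M halts after 6 transitions.

6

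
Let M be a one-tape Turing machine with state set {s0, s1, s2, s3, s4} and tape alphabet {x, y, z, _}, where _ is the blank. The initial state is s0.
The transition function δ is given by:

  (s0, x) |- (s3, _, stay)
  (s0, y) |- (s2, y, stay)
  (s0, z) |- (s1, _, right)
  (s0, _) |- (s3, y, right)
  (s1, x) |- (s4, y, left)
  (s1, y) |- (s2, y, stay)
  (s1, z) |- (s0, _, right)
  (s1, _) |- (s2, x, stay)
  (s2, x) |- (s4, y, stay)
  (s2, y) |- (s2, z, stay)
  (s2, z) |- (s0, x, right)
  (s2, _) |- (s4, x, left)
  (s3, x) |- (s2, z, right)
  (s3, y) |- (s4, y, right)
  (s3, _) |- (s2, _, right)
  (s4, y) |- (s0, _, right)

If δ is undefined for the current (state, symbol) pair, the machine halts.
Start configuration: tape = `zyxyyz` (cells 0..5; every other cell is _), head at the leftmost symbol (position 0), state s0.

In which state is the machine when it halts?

state=s0 head=0 tape=[z]yxyyz____   (s0,z)→(s1,_,right)
state=s1 head=1 tape=_[y]xyyz____   (s1,y)→(s2,y,stay)
state=s2 head=1 tape=_[y]xyyz____   (s2,y)→(s2,z,stay)
state=s2 head=1 tape=_[z]xyyz____   (s2,z)→(s0,x,right)
state=s0 head=2 tape=_x[x]yyz____   (s0,x)→(s3,_,stay)
state=s3 head=2 tape=_x[_]yyz____   (s3,_)→(s2,_,right)
state=s2 head=3 tape=_x_[y]yz____   (s2,y)→(s2,z,stay)
state=s2 head=3 tape=_x_[z]yz____   (s2,z)→(s0,x,right)
state=s0 head=4 tape=_x_x[y]z____   (s0,y)→(s2,y,stay)
state=s2 head=4 tape=_x_x[y]z____   (s2,y)→(s2,z,stay)
state=s2 head=4 tape=_x_x[z]z____   (s2,z)→(s0,x,right)
state=s0 head=5 tape=_x_xx[z]____   (s0,z)→(s1,_,right)
state=s1 head=6 tape=_x_xx_[_]___   (s1,_)→(s2,x,stay)
state=s2 head=6 tape=_x_xx_[x]___   (s2,x)→(s4,y,stay)
state=s4 head=6 tape=_x_xx_[y]___   (s4,y)→(s0,_,right)
state=s0 head=7 tape=_x_xx__[_]__   (s0,_)→(s3,y,right)
state=s3 head=8 tape=_x_xx__y[_]_   (s3,_)→(s2,_,right)
state=s2 head=9 tape=_x_xx__y_[_]   (s2,_)→(s4,x,left)
state=s4 head=8 tape=_x_xx__y[_]x
No transition is defined for (s4, _); M halts in state s4.

s4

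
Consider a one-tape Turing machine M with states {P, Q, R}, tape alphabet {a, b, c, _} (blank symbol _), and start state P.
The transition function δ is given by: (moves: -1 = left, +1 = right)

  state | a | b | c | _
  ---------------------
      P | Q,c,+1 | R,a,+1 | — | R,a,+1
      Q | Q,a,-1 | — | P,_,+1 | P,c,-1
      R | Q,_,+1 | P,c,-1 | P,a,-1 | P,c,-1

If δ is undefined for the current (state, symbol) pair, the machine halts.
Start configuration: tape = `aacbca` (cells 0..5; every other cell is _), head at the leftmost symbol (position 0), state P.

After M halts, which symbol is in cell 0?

_

state=P head=0 tape=[a]acbca_   (P,a)→(Q,c,+1)
state=Q head=1 tape=c[a]cbca_   (Q,a)→(Q,a,-1)
state=Q head=0 tape=[c]acbca_   (Q,c)→(P,_,+1)
state=P head=1 tape=_[a]cbca_   (P,a)→(Q,c,+1)
state=Q head=2 tape=_c[c]bca_   (Q,c)→(P,_,+1)
state=P head=3 tape=_c_[b]ca_   (P,b)→(R,a,+1)
state=R head=4 tape=_c_a[c]a_   (R,c)→(P,a,-1)
state=P head=3 tape=_c_[a]aa_   (P,a)→(Q,c,+1)
state=Q head=4 tape=_c_c[a]a_   (Q,a)→(Q,a,-1)
state=Q head=3 tape=_c_[c]aa_   (Q,c)→(P,_,+1)
state=P head=4 tape=_c__[a]a_   (P,a)→(Q,c,+1)
state=Q head=5 tape=_c__c[a]_   (Q,a)→(Q,a,-1)
state=Q head=4 tape=_c__[c]a_   (Q,c)→(P,_,+1)
state=P head=5 tape=_c___[a]_   (P,a)→(Q,c,+1)
state=Q head=6 tape=_c___c[_]   (Q,_)→(P,c,-1)
state=P head=5 tape=_c___[c]c
Cell 0 holds _ when M halts.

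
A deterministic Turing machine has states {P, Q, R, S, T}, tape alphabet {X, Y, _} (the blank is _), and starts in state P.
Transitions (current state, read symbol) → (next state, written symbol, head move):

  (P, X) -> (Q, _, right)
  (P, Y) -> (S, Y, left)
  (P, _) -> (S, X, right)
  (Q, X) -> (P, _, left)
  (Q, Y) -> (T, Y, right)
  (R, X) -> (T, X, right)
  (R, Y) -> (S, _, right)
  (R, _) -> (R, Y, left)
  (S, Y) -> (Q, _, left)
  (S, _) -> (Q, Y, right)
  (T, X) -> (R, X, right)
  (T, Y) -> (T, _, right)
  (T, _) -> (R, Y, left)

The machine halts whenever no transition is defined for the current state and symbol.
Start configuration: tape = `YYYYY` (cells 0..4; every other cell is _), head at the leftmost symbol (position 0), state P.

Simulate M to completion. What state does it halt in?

state=P head=0 tape=_[Y]YYYY_   (P,Y)→(S,Y,left)
state=S head=-1 tape=[_]YYYYY_   (S,_)→(Q,Y,right)
state=Q head=0 tape=Y[Y]YYYY_   (Q,Y)→(T,Y,right)
state=T head=1 tape=YY[Y]YYY_   (T,Y)→(T,_,right)
state=T head=2 tape=YY_[Y]YY_   (T,Y)→(T,_,right)
state=T head=3 tape=YY__[Y]Y_   (T,Y)→(T,_,right)
state=T head=4 tape=YY___[Y]_   (T,Y)→(T,_,right)
state=T head=5 tape=YY____[_]   (T,_)→(R,Y,left)
state=R head=4 tape=YY___[_]Y   (R,_)→(R,Y,left)
state=R head=3 tape=YY__[_]YY   (R,_)→(R,Y,left)
state=R head=2 tape=YY_[_]YYY   (R,_)→(R,Y,left)
state=R head=1 tape=YY[_]YYYY   (R,_)→(R,Y,left)
state=R head=0 tape=Y[Y]YYYYY   (R,Y)→(S,_,right)
state=S head=1 tape=Y_[Y]YYYY   (S,Y)→(Q,_,left)
state=Q head=0 tape=Y[_]_YYYY
No transition is defined for (Q, _); M halts in state Q.

Q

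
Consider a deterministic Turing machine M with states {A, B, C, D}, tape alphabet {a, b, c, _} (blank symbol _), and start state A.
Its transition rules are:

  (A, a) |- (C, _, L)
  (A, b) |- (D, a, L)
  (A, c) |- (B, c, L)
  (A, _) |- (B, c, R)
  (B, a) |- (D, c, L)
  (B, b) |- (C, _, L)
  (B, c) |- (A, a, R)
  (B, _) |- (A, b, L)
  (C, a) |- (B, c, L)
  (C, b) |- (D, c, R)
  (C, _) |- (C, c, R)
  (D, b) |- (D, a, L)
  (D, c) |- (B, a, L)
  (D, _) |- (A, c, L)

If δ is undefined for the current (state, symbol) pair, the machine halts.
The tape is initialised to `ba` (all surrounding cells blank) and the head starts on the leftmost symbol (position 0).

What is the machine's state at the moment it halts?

C

state=A head=0 tape=______[b]a   (A,b)→(D,a,L)
state=D head=-1 tape=_____[_]aa   (D,_)→(A,c,L)
state=A head=-2 tape=____[_]caa   (A,_)→(B,c,R)
state=B head=-1 tape=____c[c]aa   (B,c)→(A,a,R)
state=A head=0 tape=____ca[a]a   (A,a)→(C,_,L)
state=C head=-1 tape=____c[a]_a   (C,a)→(B,c,L)
state=B head=-2 tape=____[c]c_a   (B,c)→(A,a,R)
state=A head=-1 tape=____a[c]_a   (A,c)→(B,c,L)
state=B head=-2 tape=____[a]c_a   (B,a)→(D,c,L)
state=D head=-3 tape=___[_]cc_a   (D,_)→(A,c,L)
state=A head=-4 tape=__[_]ccc_a   (A,_)→(B,c,R)
state=B head=-3 tape=__c[c]cc_a   (B,c)→(A,a,R)
state=A head=-2 tape=__ca[c]c_a   (A,c)→(B,c,L)
state=B head=-3 tape=__c[a]cc_a   (B,a)→(D,c,L)
state=D head=-4 tape=__[c]ccc_a   (D,c)→(B,a,L)
state=B head=-5 tape=_[_]accc_a   (B,_)→(A,b,L)
state=A head=-6 tape=[_]baccc_a   (A,_)→(B,c,R)
state=B head=-5 tape=c[b]accc_a   (B,b)→(C,_,L)
state=C head=-6 tape=[c]_accc_a
No transition is defined for (C, c); M halts in state C.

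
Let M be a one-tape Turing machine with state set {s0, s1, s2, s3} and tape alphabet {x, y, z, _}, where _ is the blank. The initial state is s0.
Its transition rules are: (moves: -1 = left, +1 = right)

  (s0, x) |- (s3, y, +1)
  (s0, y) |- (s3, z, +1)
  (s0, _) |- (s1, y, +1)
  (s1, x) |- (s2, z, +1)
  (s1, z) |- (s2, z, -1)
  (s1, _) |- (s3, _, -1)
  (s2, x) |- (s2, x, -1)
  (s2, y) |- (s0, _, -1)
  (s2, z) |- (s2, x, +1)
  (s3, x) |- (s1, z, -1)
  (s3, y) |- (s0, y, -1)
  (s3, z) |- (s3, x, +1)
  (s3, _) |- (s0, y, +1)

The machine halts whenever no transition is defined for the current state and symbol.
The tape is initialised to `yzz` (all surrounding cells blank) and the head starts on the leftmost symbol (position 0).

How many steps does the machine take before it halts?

9

s0 | [y]zz___   read y → write z, move +1, go to s3
s3 | z[z]z___   read z → write x, move +1, go to s3
s3 | zx[z]___   read z → write x, move +1, go to s3
s3 | zxx[_]__   read _ → write y, move +1, go to s0
s0 | zxxy[_]_   read _ → write y, move +1, go to s1
s1 | zxxyy[_]   read _ → write _, move -1, go to s3
s3 | zxxy[y]_   read y → write y, move -1, go to s0
s0 | zxx[y]y_   read y → write z, move +1, go to s3
s3 | zxxz[y]_   read y → write y, move -1, go to s0
s0 | zxx[z]y_
M halts after 9 transitions.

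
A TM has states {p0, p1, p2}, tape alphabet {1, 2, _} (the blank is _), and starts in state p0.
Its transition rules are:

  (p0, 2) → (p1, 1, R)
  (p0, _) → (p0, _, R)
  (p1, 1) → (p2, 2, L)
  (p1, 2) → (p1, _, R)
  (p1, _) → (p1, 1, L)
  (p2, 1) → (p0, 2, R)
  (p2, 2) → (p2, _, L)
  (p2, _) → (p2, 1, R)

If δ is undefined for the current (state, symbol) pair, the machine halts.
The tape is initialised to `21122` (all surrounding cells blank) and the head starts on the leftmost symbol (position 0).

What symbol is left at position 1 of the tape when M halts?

2

p0 | _[2]1122_   read 2 → write 1, move R, go to p1
p1 | _1[1]122_   read 1 → write 2, move L, go to p2
p2 | _[1]2122_   read 1 → write 2, move R, go to p0
p0 | _2[2]122_   read 2 → write 1, move R, go to p1
p1 | _21[1]22_   read 1 → write 2, move L, go to p2
p2 | _2[1]222_   read 1 → write 2, move R, go to p0
p0 | _22[2]22_   read 2 → write 1, move R, go to p1
p1 | _221[2]2_   read 2 → write _, move R, go to p1
p1 | _221_[2]_   read 2 → write _, move R, go to p1
p1 | _221__[_]   read _ → write 1, move L, go to p1
p1 | _221_[_]1   read _ → write 1, move L, go to p1
p1 | _221[_]11   read _ → write 1, move L, go to p1
p1 | _22[1]111   read 1 → write 2, move L, go to p2
p2 | _2[2]2111   read 2 → write _, move L, go to p2
p2 | _[2]_2111   read 2 → write _, move L, go to p2
p2 | [_]__2111   read _ → write 1, move R, go to p2
p2 | 1[_]_2111   read _ → write 1, move R, go to p2
p2 | 11[_]2111   read _ → write 1, move R, go to p2
p2 | 111[2]111   read 2 → write _, move L, go to p2
p2 | 11[1]_111   read 1 → write 2, move R, go to p0
p0 | 112[_]111   read _ → write _, move R, go to p0
p0 | 112_[1]11
Cell 1 holds 2 when M halts.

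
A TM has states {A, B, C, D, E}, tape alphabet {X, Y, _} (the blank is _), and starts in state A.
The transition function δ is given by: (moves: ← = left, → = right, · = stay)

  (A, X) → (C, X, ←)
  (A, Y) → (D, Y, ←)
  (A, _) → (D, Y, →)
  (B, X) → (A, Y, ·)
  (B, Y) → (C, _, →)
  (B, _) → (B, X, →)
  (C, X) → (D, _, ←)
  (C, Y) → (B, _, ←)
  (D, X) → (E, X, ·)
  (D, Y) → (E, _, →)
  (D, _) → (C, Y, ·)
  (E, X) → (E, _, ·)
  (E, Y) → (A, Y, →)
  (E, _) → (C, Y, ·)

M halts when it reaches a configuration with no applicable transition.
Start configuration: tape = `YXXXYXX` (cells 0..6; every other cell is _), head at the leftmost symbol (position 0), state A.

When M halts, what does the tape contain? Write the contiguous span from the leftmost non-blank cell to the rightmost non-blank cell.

XX___XXYXX

A | ___[Y]XXXYXX   read Y → write Y, move ←, go to D
D | __[_]YXXXYXX   read _ → write Y, move ·, go to C
C | __[Y]YXXXYXX   read Y → write _, move ←, go to B
B | _[_]_YXXXYXX   read _ → write X, move →, go to B
B | _X[_]YXXXYXX   read _ → write X, move →, go to B
B | _XX[Y]XXXYXX   read Y → write _, move →, go to C
C | _XX_[X]XXYXX   read X → write _, move ←, go to D
D | _XX[_]_XXYXX   read _ → write Y, move ·, go to C
C | _XX[Y]_XXYXX   read Y → write _, move ←, go to B
B | _X[X]__XXYXX   read X → write Y, move ·, go to A
A | _X[Y]__XXYXX   read Y → write Y, move ←, go to D
D | _[X]Y__XXYXX   read X → write X, move ·, go to E
E | _[X]Y__XXYXX   read X → write _, move ·, go to E
E | _[_]Y__XXYXX   read _ → write Y, move ·, go to C
C | _[Y]Y__XXYXX   read Y → write _, move ←, go to B
B | [_]_Y__XXYXX   read _ → write X, move →, go to B
B | X[_]Y__XXYXX   read _ → write X, move →, go to B
B | XX[Y]__XXYXX   read Y → write _, move →, go to C
C | XX_[_]_XXYXX
The non-blank tape span at halt is XX___XXYXX.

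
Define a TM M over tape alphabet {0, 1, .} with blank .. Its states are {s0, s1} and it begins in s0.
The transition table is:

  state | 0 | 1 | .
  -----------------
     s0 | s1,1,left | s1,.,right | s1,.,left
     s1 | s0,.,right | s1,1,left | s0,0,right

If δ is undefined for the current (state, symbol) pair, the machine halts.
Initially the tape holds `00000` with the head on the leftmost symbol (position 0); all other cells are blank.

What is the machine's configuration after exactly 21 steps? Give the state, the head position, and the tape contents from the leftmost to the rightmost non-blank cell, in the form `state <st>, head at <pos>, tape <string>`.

state s1, head at 5, tape 0.0.0.0

s0 | .[0]0000..   read 0 → write 1, move left, go to s1
s1 | [.]10000..   read . → write 0, move right, go to s0
s0 | 0[1]0000..   read 1 → write ., move right, go to s1
s1 | 0.[0]000..   read 0 → write ., move right, go to s0
s0 | 0..[0]00..   read 0 → write 1, move left, go to s1
s1 | 0.[.]100..   read . → write 0, move right, go to s0
s0 | 0.0[1]00..   read 1 → write ., move right, go to s1
s1 | 0.0.[0]0..   read 0 → write ., move right, go to s0
s0 | 0.0..[0]..   read 0 → write 1, move left, go to s1
s1 | 0.0.[.]1..   read . → write 0, move right, go to s0
s0 | 0.0.0[1]..   read 1 → write ., move right, go to s1
s1 | 0.0.0.[.].   read . → write 0, move right, go to s0
s0 | 0.0.0.0[.]   read . → write ., move left, go to s1
s1 | 0.0.0.[0].   read 0 → write ., move right, go to s0
s0 | 0.0.0..[.]   read . → write ., move left, go to s1
s1 | 0.0.0.[.].   read . → write 0, move right, go to s0
s0 | 0.0.0.0[.]   read . → write ., move left, go to s1
s1 | 0.0.0.[0].   read 0 → write ., move right, go to s0
s0 | 0.0.0..[.]   read . → write ., move left, go to s1
s1 | 0.0.0.[.].   read . → write 0, move right, go to s0
s0 | 0.0.0.0[.]   read . → write ., move left, go to s1
s1 | 0.0.0.[0].
After 21 steps: state s1, head at 5, tape 0.0.0.0.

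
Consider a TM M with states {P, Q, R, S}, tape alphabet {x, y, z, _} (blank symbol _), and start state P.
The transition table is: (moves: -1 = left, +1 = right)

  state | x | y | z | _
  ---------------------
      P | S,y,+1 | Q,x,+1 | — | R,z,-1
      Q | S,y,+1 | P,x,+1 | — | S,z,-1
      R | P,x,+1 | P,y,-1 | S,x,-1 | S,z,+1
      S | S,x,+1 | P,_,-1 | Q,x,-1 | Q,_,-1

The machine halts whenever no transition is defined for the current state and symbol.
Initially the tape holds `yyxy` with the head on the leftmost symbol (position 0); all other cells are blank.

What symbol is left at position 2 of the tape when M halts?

y

state=P head=0 tape=[y]yxy_   (P,y)→(Q,x,+1)
state=Q head=1 tape=x[y]xy_   (Q,y)→(P,x,+1)
state=P head=2 tape=xx[x]y_   (P,x)→(S,y,+1)
state=S head=3 tape=xxy[y]_   (S,y)→(P,_,-1)
state=P head=2 tape=xx[y]__   (P,y)→(Q,x,+1)
state=Q head=3 tape=xxx[_]_   (Q,_)→(S,z,-1)
state=S head=2 tape=xx[x]z_   (S,x)→(S,x,+1)
state=S head=3 tape=xxx[z]_   (S,z)→(Q,x,-1)
state=Q head=2 tape=xx[x]x_   (Q,x)→(S,y,+1)
state=S head=3 tape=xxy[x]_   (S,x)→(S,x,+1)
state=S head=4 tape=xxyx[_]   (S,_)→(Q,_,-1)
state=Q head=3 tape=xxy[x]_   (Q,x)→(S,y,+1)
state=S head=4 tape=xxyy[_]   (S,_)→(Q,_,-1)
state=Q head=3 tape=xxy[y]_   (Q,y)→(P,x,+1)
state=P head=4 tape=xxyx[_]   (P,_)→(R,z,-1)
state=R head=3 tape=xxy[x]z   (R,x)→(P,x,+1)
state=P head=4 tape=xxyx[z]
Cell 2 holds y when M halts.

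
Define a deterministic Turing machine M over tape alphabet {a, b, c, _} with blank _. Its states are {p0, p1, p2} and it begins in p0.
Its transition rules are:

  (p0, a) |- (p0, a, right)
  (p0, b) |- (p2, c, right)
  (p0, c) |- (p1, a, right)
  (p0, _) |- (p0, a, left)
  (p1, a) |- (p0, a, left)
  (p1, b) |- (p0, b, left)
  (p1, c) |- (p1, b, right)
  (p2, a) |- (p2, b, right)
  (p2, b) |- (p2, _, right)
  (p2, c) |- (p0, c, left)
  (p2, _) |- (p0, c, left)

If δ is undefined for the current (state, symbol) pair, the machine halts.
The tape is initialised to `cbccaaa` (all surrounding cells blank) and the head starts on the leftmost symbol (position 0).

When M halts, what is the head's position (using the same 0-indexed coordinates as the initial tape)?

state=p0 head=0 tape=[c]bccaaa__   (p0,c)→(p1,a,right)
state=p1 head=1 tape=a[b]ccaaa__   (p1,b)→(p0,b,left)
state=p0 head=0 tape=[a]bccaaa__   (p0,a)→(p0,a,right)
state=p0 head=1 tape=a[b]ccaaa__   (p0,b)→(p2,c,right)
state=p2 head=2 tape=ac[c]caaa__   (p2,c)→(p0,c,left)
state=p0 head=1 tape=a[c]ccaaa__   (p0,c)→(p1,a,right)
state=p1 head=2 tape=aa[c]caaa__   (p1,c)→(p1,b,right)
state=p1 head=3 tape=aab[c]aaa__   (p1,c)→(p1,b,right)
state=p1 head=4 tape=aabb[a]aa__   (p1,a)→(p0,a,left)
state=p0 head=3 tape=aab[b]aaa__   (p0,b)→(p2,c,right)
state=p2 head=4 tape=aabc[a]aa__   (p2,a)→(p2,b,right)
state=p2 head=5 tape=aabcb[a]a__   (p2,a)→(p2,b,right)
state=p2 head=6 tape=aabcbb[a]__   (p2,a)→(p2,b,right)
state=p2 head=7 tape=aabcbbb[_]_   (p2,_)→(p0,c,left)
state=p0 head=6 tape=aabcbb[b]c_   (p0,b)→(p2,c,right)
state=p2 head=7 tape=aabcbbc[c]_   (p2,c)→(p0,c,left)
state=p0 head=6 tape=aabcbb[c]c_   (p0,c)→(p1,a,right)
state=p1 head=7 tape=aabcbba[c]_   (p1,c)→(p1,b,right)
state=p1 head=8 tape=aabcbbab[_]
At halt the head is at cell 8.

8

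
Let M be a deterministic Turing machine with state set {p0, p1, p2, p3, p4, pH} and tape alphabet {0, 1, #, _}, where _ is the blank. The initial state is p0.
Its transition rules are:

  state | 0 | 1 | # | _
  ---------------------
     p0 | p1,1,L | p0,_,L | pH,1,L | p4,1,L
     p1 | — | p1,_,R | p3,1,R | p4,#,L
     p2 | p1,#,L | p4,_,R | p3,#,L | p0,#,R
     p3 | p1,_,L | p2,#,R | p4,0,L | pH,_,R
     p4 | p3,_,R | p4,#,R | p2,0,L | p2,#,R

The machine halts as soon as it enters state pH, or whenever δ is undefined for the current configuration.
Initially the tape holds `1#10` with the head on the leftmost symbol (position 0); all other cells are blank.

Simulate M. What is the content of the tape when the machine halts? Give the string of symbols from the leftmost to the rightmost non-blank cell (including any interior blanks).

###_#

state=p0 head=0 tape=__[1]#10__   (p0,1)→(p0,_,L)
state=p0 head=-1 tape=_[_]_#10__   (p0,_)→(p4,1,L)
state=p4 head=-2 tape=[_]1_#10__   (p4,_)→(p2,#,R)
state=p2 head=-1 tape=#[1]_#10__   (p2,1)→(p4,_,R)
state=p4 head=0 tape=#_[_]#10__   (p4,_)→(p2,#,R)
state=p2 head=1 tape=#_#[#]10__   (p2,#)→(p3,#,L)
state=p3 head=0 tape=#_[#]#10__   (p3,#)→(p4,0,L)
state=p4 head=-1 tape=#[_]0#10__   (p4,_)→(p2,#,R)
state=p2 head=0 tape=##[0]#10__   (p2,0)→(p1,#,L)
state=p1 head=-1 tape=#[#]##10__   (p1,#)→(p3,1,R)
state=p3 head=0 tape=#1[#]#10__   (p3,#)→(p4,0,L)
state=p4 head=-1 tape=#[1]0#10__   (p4,1)→(p4,#,R)
state=p4 head=0 tape=##[0]#10__   (p4,0)→(p3,_,R)
state=p3 head=1 tape=##_[#]10__   (p3,#)→(p4,0,L)
state=p4 head=0 tape=##[_]010__   (p4,_)→(p2,#,R)
state=p2 head=1 tape=###[0]10__   (p2,0)→(p1,#,L)
state=p1 head=0 tape=##[#]#10__   (p1,#)→(p3,1,R)
state=p3 head=1 tape=##1[#]10__   (p3,#)→(p4,0,L)
state=p4 head=0 tape=##[1]010__   (p4,1)→(p4,#,R)
state=p4 head=1 tape=###[0]10__   (p4,0)→(p3,_,R)
state=p3 head=2 tape=###_[1]0__   (p3,1)→(p2,#,R)
state=p2 head=3 tape=###_#[0]__   (p2,0)→(p1,#,L)
state=p1 head=2 tape=###_[#]#__   (p1,#)→(p3,1,R)
state=p3 head=3 tape=###_1[#]__   (p3,#)→(p4,0,L)
state=p4 head=2 tape=###_[1]0__   (p4,1)→(p4,#,R)
state=p4 head=3 tape=###_#[0]__   (p4,0)→(p3,_,R)
state=p3 head=4 tape=###_#_[_]_   (p3,_)→(pH,_,R)
state=pH head=5 tape=###_#__[_]
The non-blank tape span at halt is ###_#.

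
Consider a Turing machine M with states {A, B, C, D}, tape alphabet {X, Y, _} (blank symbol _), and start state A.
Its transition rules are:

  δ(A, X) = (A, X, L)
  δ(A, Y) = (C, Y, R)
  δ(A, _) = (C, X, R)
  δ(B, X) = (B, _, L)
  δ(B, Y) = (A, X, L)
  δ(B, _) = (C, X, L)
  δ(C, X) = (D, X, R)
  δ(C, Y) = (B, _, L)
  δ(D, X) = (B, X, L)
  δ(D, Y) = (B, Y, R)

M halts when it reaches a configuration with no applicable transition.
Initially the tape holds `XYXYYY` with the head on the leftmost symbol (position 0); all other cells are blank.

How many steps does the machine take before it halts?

A | ____[X]YXYYY   read X → write X, move L, go to A
A | ___[_]XYXYYY   read _ → write X, move R, go to C
C | ___X[X]YXYYY   read X → write X, move R, go to D
D | ___XX[Y]XYYY   read Y → write Y, move R, go to B
B | ___XXY[X]YYY   read X → write _, move L, go to B
B | ___XX[Y]_YYY   read Y → write X, move L, go to A
A | ___X[X]X_YYY   read X → write X, move L, go to A
A | ___[X]XX_YYY   read X → write X, move L, go to A
A | __[_]XXX_YYY   read _ → write X, move R, go to C
C | __X[X]XX_YYY   read X → write X, move R, go to D
D | __XX[X]X_YYY   read X → write X, move L, go to B
B | __X[X]XX_YYY   read X → write _, move L, go to B
B | __[X]_XX_YYY   read X → write _, move L, go to B
B | _[_]__XX_YYY   read _ → write X, move L, go to C
C | [_]X__XX_YYY
M halts after 14 transitions.

14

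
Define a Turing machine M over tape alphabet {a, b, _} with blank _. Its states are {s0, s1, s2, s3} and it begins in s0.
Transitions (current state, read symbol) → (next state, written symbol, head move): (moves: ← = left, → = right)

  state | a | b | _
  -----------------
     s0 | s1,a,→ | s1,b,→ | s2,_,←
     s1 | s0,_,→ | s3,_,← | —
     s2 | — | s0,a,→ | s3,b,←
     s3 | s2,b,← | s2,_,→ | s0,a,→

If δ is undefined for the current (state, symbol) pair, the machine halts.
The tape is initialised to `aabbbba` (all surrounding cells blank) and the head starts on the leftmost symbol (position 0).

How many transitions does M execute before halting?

state=s0 head=0 tape=[a]abbbba_   (s0,a)→(s1,a,→)
state=s1 head=1 tape=a[a]bbbba_   (s1,a)→(s0,_,→)
state=s0 head=2 tape=a_[b]bbba_   (s0,b)→(s1,b,→)
state=s1 head=3 tape=a_b[b]bba_   (s1,b)→(s3,_,←)
state=s3 head=2 tape=a_[b]_bba_   (s3,b)→(s2,_,→)
state=s2 head=3 tape=a__[_]bba_   (s2,_)→(s3,b,←)
state=s3 head=2 tape=a_[_]bbba_   (s3,_)→(s0,a,→)
state=s0 head=3 tape=a_a[b]bba_   (s0,b)→(s1,b,→)
state=s1 head=4 tape=a_ab[b]ba_   (s1,b)→(s3,_,←)
state=s3 head=3 tape=a_a[b]_ba_   (s3,b)→(s2,_,→)
state=s2 head=4 tape=a_a_[_]ba_   (s2,_)→(s3,b,←)
state=s3 head=3 tape=a_a[_]bba_   (s3,_)→(s0,a,→)
state=s0 head=4 tape=a_aa[b]ba_   (s0,b)→(s1,b,→)
state=s1 head=5 tape=a_aab[b]a_   (s1,b)→(s3,_,←)
state=s3 head=4 tape=a_aa[b]_a_   (s3,b)→(s2,_,→)
state=s2 head=5 tape=a_aa_[_]a_   (s2,_)→(s3,b,←)
state=s3 head=4 tape=a_aa[_]ba_   (s3,_)→(s0,a,→)
state=s0 head=5 tape=a_aaa[b]a_   (s0,b)→(s1,b,→)
state=s1 head=6 tape=a_aaab[a]_   (s1,a)→(s0,_,→)
state=s0 head=7 tape=a_aaab_[_]   (s0,_)→(s2,_,←)
state=s2 head=6 tape=a_aaab[_]_   (s2,_)→(s3,b,←)
state=s3 head=5 tape=a_aaa[b]b_   (s3,b)→(s2,_,→)
state=s2 head=6 tape=a_aaa_[b]_   (s2,b)→(s0,a,→)
state=s0 head=7 tape=a_aaa_a[_]   (s0,_)→(s2,_,←)
state=s2 head=6 tape=a_aaa_[a]_
M halts after 24 transitions.

24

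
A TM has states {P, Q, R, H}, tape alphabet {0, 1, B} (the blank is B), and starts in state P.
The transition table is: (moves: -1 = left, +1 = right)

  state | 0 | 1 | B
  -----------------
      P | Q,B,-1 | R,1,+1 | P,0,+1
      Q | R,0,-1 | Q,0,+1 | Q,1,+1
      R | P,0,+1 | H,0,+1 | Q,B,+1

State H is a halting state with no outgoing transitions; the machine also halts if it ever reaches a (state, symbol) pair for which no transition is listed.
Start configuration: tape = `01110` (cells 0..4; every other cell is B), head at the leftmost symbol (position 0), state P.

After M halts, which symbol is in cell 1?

state=P head=0 tape=B[0]1110   (P,0)→(Q,B,-1)
state=Q head=-1 tape=[B]B1110   (Q,B)→(Q,1,+1)
state=Q head=0 tape=1[B]1110   (Q,B)→(Q,1,+1)
state=Q head=1 tape=11[1]110   (Q,1)→(Q,0,+1)
state=Q head=2 tape=110[1]10   (Q,1)→(Q,0,+1)
state=Q head=3 tape=1100[1]0   (Q,1)→(Q,0,+1)
state=Q head=4 tape=11000[0]   (Q,0)→(R,0,-1)
state=R head=3 tape=1100[0]0   (R,0)→(P,0,+1)
state=P head=4 tape=11000[0]   (P,0)→(Q,B,-1)
state=Q head=3 tape=1100[0]B   (Q,0)→(R,0,-1)
state=R head=2 tape=110[0]0B   (R,0)→(P,0,+1)
state=P head=3 tape=1100[0]B   (P,0)→(Q,B,-1)
state=Q head=2 tape=110[0]BB   (Q,0)→(R,0,-1)
state=R head=1 tape=11[0]0BB   (R,0)→(P,0,+1)
state=P head=2 tape=110[0]BB   (P,0)→(Q,B,-1)
state=Q head=1 tape=11[0]BBB   (Q,0)→(R,0,-1)
state=R head=0 tape=1[1]0BBB   (R,1)→(H,0,+1)
state=H head=1 tape=10[0]BBB
Cell 1 holds 0 when M halts.

0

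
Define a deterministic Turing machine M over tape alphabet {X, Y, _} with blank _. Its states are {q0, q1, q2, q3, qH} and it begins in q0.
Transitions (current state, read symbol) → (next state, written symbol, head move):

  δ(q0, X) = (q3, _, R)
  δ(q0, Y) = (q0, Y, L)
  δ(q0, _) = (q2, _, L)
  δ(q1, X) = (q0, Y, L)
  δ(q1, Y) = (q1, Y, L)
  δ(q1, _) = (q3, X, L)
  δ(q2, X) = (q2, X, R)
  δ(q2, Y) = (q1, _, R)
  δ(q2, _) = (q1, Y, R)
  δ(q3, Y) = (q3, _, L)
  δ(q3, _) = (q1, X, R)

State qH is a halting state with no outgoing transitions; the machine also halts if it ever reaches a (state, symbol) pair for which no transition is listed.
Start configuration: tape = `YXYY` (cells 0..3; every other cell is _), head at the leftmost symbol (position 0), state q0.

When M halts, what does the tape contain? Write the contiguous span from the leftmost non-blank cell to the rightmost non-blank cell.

state=q0 head=0 tape=___[Y]XYY   (q0,Y)→(q0,Y,L)
state=q0 head=-1 tape=__[_]YXYY   (q0,_)→(q2,_,L)
state=q2 head=-2 tape=_[_]_YXYY   (q2,_)→(q1,Y,R)
state=q1 head=-1 tape=_Y[_]YXYY   (q1,_)→(q3,X,L)
state=q3 head=-2 tape=_[Y]XYXYY   (q3,Y)→(q3,_,L)
state=q3 head=-3 tape=[_]_XYXYY   (q3,_)→(q1,X,R)
state=q1 head=-2 tape=X[_]XYXYY   (q1,_)→(q3,X,L)
state=q3 head=-3 tape=[X]XXYXYY
The non-blank tape span at halt is XXXYXYY.

XXXYXYY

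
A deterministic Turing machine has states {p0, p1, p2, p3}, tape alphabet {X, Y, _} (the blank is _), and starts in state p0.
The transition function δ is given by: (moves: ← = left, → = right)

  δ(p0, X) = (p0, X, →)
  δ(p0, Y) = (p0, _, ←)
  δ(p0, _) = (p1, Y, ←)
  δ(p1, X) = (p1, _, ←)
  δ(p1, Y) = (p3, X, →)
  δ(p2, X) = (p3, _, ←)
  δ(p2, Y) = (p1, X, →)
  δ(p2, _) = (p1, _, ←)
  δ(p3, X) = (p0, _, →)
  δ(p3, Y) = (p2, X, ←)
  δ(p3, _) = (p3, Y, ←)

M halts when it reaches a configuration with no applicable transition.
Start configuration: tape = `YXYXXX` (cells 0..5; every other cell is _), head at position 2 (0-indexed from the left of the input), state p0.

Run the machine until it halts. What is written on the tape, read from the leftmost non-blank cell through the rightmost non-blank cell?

p0 | _YX[Y]XXX   read Y → write _, move ←, go to p0
p0 | _Y[X]_XXX   read X → write X, move →, go to p0
p0 | _YX[_]XXX   read _ → write Y, move ←, go to p1
p1 | _Y[X]YXXX   read X → write _, move ←, go to p1
p1 | _[Y]_YXXX   read Y → write X, move →, go to p3
p3 | _X[_]YXXX   read _ → write Y, move ←, go to p3
p3 | _[X]YYXXX   read X → write _, move →, go to p0
p0 | __[Y]YXXX   read Y → write _, move ←, go to p0
p0 | _[_]_YXXX   read _ → write Y, move ←, go to p1
p1 | [_]Y_YXXX
The non-blank tape span at halt is Y_YXXX.

Y_YXXX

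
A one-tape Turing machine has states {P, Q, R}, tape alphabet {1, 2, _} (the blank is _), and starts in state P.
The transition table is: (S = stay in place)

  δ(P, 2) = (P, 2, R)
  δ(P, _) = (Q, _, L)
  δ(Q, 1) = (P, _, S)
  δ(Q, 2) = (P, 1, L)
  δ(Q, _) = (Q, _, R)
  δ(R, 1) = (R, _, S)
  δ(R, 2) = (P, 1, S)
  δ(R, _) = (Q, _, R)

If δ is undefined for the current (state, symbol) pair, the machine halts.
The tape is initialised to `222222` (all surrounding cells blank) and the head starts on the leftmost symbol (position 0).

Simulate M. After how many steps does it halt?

9

P | [2]22222_   read 2 → write 2, move R, go to P
P | 2[2]2222_   read 2 → write 2, move R, go to P
P | 22[2]222_   read 2 → write 2, move R, go to P
P | 222[2]22_   read 2 → write 2, move R, go to P
P | 2222[2]2_   read 2 → write 2, move R, go to P
P | 22222[2]_   read 2 → write 2, move R, go to P
P | 222222[_]   read _ → write _, move L, go to Q
Q | 22222[2]_   read 2 → write 1, move L, go to P
P | 2222[2]1_   read 2 → write 2, move R, go to P
P | 22222[1]_
M halts after 9 transitions.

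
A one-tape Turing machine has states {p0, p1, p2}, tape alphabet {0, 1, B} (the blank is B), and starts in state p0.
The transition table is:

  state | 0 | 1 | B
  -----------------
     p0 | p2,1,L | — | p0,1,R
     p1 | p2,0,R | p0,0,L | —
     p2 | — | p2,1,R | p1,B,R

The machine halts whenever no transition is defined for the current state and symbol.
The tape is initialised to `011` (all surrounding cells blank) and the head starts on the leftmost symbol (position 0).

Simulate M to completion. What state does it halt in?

p1

state=p0 head=0 tape=B[0]11BB   (p0,0)→(p2,1,L)
state=p2 head=-1 tape=[B]111BB   (p2,B)→(p1,B,R)
state=p1 head=0 tape=B[1]11BB   (p1,1)→(p0,0,L)
state=p0 head=-1 tape=[B]011BB   (p0,B)→(p0,1,R)
state=p0 head=0 tape=1[0]11BB   (p0,0)→(p2,1,L)
state=p2 head=-1 tape=[1]111BB   (p2,1)→(p2,1,R)
state=p2 head=0 tape=1[1]11BB   (p2,1)→(p2,1,R)
state=p2 head=1 tape=11[1]1BB   (p2,1)→(p2,1,R)
state=p2 head=2 tape=111[1]BB   (p2,1)→(p2,1,R)
state=p2 head=3 tape=1111[B]B   (p2,B)→(p1,B,R)
state=p1 head=4 tape=1111B[B]
No transition is defined for (p1, B); M halts in state p1.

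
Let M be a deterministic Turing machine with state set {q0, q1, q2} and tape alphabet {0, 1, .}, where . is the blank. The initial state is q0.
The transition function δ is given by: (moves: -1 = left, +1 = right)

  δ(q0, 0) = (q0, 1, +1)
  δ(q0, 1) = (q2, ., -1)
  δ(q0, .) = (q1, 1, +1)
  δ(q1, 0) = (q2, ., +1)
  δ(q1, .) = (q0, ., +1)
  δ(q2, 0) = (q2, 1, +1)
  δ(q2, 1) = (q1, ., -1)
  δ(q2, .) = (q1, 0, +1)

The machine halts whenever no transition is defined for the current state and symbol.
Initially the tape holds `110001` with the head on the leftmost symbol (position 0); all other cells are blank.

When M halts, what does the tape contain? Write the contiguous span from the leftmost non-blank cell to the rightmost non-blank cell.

state=q0 head=0 tape=.[1]10001   (q0,1)→(q2,.,-1)
state=q2 head=-1 tape=[.].10001   (q2,.)→(q1,0,+1)
state=q1 head=0 tape=0[.]10001   (q1,.)→(q0,.,+1)
state=q0 head=1 tape=0.[1]0001   (q0,1)→(q2,.,-1)
state=q2 head=0 tape=0[.].0001   (q2,.)→(q1,0,+1)
state=q1 head=1 tape=00[.]0001   (q1,.)→(q0,.,+1)
state=q0 head=2 tape=00.[0]001   (q0,0)→(q0,1,+1)
state=q0 head=3 tape=00.1[0]01   (q0,0)→(q0,1,+1)
state=q0 head=4 tape=00.11[0]1   (q0,0)→(q0,1,+1)
state=q0 head=5 tape=00.111[1]   (q0,1)→(q2,.,-1)
state=q2 head=4 tape=00.11[1].   (q2,1)→(q1,.,-1)
state=q1 head=3 tape=00.1[1]..
The non-blank tape span at halt is 00.11.

00.11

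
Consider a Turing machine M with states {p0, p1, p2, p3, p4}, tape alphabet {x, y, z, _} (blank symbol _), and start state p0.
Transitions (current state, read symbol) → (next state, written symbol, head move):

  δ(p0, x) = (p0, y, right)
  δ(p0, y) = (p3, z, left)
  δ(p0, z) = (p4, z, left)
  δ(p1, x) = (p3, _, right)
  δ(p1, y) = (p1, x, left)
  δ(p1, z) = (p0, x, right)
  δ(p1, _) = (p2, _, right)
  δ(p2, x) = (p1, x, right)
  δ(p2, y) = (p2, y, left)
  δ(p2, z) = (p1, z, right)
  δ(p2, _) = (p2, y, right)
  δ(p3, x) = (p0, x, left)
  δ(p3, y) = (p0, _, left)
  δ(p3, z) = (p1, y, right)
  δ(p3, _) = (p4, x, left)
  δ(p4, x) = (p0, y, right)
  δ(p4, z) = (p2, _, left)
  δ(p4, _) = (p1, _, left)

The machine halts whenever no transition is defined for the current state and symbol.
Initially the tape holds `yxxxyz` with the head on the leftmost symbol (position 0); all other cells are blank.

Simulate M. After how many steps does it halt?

15

p0 | ___[y]xxxyz   read y → write z, move left, go to p3
p3 | __[_]zxxxyz   read _ → write x, move left, go to p4
p4 | _[_]xzxxxyz   read _ → write _, move left, go to p1
p1 | [_]_xzxxxyz   read _ → write _, move right, go to p2
p2 | _[_]xzxxxyz   read _ → write y, move right, go to p2
p2 | _y[x]zxxxyz   read x → write x, move right, go to p1
p1 | _yx[z]xxxyz   read z → write x, move right, go to p0
p0 | _yxx[x]xxyz   read x → write y, move right, go to p0
p0 | _yxxy[x]xyz   read x → write y, move right, go to p0
p0 | _yxxyy[x]yz   read x → write y, move right, go to p0
p0 | _yxxyyy[y]z   read y → write z, move left, go to p3
p3 | _yxxyy[y]zz   read y → write _, move left, go to p0
p0 | _yxxy[y]_zz   read y → write z, move left, go to p3
p3 | _yxx[y]z_zz   read y → write _, move left, go to p0
p0 | _yx[x]_z_zz   read x → write y, move right, go to p0
p0 | _yxy[_]z_zz
M halts after 15 transitions.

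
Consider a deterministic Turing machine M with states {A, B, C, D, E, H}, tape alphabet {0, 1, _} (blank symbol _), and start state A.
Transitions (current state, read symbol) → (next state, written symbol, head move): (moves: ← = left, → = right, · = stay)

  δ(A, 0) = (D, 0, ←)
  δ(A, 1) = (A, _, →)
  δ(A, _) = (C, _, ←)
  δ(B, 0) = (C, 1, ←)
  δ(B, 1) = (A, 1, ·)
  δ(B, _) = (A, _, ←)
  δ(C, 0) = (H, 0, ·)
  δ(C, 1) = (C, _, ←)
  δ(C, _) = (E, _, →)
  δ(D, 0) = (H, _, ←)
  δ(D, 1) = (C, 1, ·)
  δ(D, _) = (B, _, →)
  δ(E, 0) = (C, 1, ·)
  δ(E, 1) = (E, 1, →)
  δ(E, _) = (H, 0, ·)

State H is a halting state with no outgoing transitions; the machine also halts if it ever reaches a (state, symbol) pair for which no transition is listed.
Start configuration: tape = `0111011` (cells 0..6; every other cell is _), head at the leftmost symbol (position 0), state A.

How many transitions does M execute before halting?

A | _[0]111011   read 0 → write 0, move ←, go to D
D | [_]0111011   read _ → write _, move →, go to B
B | _[0]111011   read 0 → write 1, move ←, go to C
C | [_]1111011   read _ → write _, move →, go to E
E | _[1]111011   read 1 → write 1, move →, go to E
E | _1[1]11011   read 1 → write 1, move →, go to E
E | _11[1]1011   read 1 → write 1, move →, go to E
E | _111[1]011   read 1 → write 1, move →, go to E
E | _1111[0]11   read 0 → write 1, move ·, go to C
C | _1111[1]11   read 1 → write _, move ←, go to C
C | _111[1]_11   read 1 → write _, move ←, go to C
C | _11[1]__11   read 1 → write _, move ←, go to C
C | _1[1]___11   read 1 → write _, move ←, go to C
C | _[1]____11   read 1 → write _, move ←, go to C
C | [_]_____11   read _ → write _, move →, go to E
E | _[_]____11   read _ → write 0, move ·, go to H
H | _[0]____11
M halts after 16 transitions.

16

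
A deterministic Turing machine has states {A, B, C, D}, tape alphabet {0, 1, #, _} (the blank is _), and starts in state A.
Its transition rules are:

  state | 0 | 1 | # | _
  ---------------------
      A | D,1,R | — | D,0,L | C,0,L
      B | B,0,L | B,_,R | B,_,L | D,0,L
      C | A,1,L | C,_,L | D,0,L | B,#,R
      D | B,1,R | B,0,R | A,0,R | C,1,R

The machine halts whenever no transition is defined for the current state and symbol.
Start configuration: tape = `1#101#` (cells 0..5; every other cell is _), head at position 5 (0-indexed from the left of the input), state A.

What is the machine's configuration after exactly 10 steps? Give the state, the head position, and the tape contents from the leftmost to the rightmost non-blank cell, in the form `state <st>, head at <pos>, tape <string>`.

state D, head at 3, tape 101000

state=A head=5 tape=1#101[#]   (A,#)→(D,0,L)
state=D head=4 tape=1#10[1]0   (D,1)→(B,0,R)
state=B head=5 tape=1#100[0]   (B,0)→(B,0,L)
state=B head=4 tape=1#10[0]0   (B,0)→(B,0,L)
state=B head=3 tape=1#1[0]00   (B,0)→(B,0,L)
state=B head=2 tape=1#[1]000   (B,1)→(B,_,R)
state=B head=3 tape=1#_[0]00   (B,0)→(B,0,L)
state=B head=2 tape=1#[_]000   (B,_)→(D,0,L)
state=D head=1 tape=1[#]0000   (D,#)→(A,0,R)
state=A head=2 tape=10[0]000   (A,0)→(D,1,R)
state=D head=3 tape=101[0]00
After 10 steps: state D, head at 3, tape 101000.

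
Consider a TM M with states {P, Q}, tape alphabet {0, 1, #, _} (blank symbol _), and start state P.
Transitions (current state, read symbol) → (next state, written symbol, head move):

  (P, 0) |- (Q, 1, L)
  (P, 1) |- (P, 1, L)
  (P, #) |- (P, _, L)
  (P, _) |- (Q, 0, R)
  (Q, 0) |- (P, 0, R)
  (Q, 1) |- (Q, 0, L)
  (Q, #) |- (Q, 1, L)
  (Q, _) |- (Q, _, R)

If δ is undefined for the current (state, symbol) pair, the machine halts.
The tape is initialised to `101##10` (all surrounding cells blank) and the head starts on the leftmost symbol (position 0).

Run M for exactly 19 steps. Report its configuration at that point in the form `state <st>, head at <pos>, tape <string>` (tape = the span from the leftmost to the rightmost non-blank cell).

P | __[1]01##10   read 1 → write 1, move L, go to P
P | _[_]101##10   read _ → write 0, move R, go to Q
Q | _0[1]01##10   read 1 → write 0, move L, go to Q
Q | _[0]001##10   read 0 → write 0, move R, go to P
P | _0[0]01##10   read 0 → write 1, move L, go to Q
Q | _[0]101##10   read 0 → write 0, move R, go to P
P | _0[1]01##10   read 1 → write 1, move L, go to P
P | _[0]101##10   read 0 → write 1, move L, go to Q
Q | [_]1101##10   read _ → write _, move R, go to Q
Q | _[1]101##10   read 1 → write 0, move L, go to Q
Q | [_]0101##10   read _ → write _, move R, go to Q
Q | _[0]101##10   read 0 → write 0, move R, go to P
P | _0[1]01##10   read 1 → write 1, move L, go to P
P | _[0]101##10   read 0 → write 1, move L, go to Q
Q | [_]1101##10   read _ → write _, move R, go to Q
Q | _[1]101##10   read 1 → write 0, move L, go to Q
Q | [_]0101##10   read _ → write _, move R, go to Q
Q | _[0]101##10   read 0 → write 0, move R, go to P
P | _0[1]01##10   read 1 → write 1, move L, go to P
P | _[0]101##10
After 19 steps: state P, head at -1, tape 0101##10.

state P, head at -1, tape 0101##10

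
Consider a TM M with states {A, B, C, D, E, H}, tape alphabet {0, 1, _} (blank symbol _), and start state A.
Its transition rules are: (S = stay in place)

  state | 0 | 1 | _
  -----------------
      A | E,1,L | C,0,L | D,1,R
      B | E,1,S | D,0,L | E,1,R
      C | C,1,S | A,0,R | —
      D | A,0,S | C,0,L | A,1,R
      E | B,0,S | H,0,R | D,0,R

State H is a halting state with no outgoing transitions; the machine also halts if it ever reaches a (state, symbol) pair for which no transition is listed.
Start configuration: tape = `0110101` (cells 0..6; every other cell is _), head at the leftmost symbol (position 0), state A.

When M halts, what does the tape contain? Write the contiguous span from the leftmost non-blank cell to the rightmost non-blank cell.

01110101

state=A head=0 tape=_[0]110101   (A,0)→(E,1,L)
state=E head=-1 tape=[_]1110101   (E,_)→(D,0,R)
state=D head=0 tape=0[1]110101   (D,1)→(C,0,L)
state=C head=-1 tape=[0]0110101   (C,0)→(C,1,S)
state=C head=-1 tape=[1]0110101   (C,1)→(A,0,R)
state=A head=0 tape=0[0]110101   (A,0)→(E,1,L)
state=E head=-1 tape=[0]1110101   (E,0)→(B,0,S)
state=B head=-1 tape=[0]1110101   (B,0)→(E,1,S)
state=E head=-1 tape=[1]1110101   (E,1)→(H,0,R)
state=H head=0 tape=0[1]110101
The non-blank tape span at halt is 01110101.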